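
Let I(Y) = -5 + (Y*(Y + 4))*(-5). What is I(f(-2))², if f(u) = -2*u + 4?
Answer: 235225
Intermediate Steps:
f(u) = 4 - 2*u
I(Y) = -5 - 5*Y*(4 + Y) (I(Y) = -5 + (Y*(4 + Y))*(-5) = -5 - 5*Y*(4 + Y))
I(f(-2))² = (-5 - 20*(4 - 2*(-2)) - 5*(4 - 2*(-2))²)² = (-5 - 20*(4 + 4) - 5*(4 + 4)²)² = (-5 - 20*8 - 5*8²)² = (-5 - 160 - 5*64)² = (-5 - 160 - 320)² = (-485)² = 235225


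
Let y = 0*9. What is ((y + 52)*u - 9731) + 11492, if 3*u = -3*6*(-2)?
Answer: 2385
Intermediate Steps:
y = 0
u = 12 (u = (-3*6*(-2))/3 = (-18*(-2))/3 = (⅓)*36 = 12)
((y + 52)*u - 9731) + 11492 = ((0 + 52)*12 - 9731) + 11492 = (52*12 - 9731) + 11492 = (624 - 9731) + 11492 = -9107 + 11492 = 2385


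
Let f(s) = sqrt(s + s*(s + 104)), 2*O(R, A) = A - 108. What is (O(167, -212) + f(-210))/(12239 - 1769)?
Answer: -16/1047 + 7*sqrt(2)/698 ≈ -0.0010991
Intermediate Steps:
O(R, A) = -54 + A/2 (O(R, A) = (A - 108)/2 = (-108 + A)/2 = -54 + A/2)
f(s) = sqrt(s + s*(104 + s))
(O(167, -212) + f(-210))/(12239 - 1769) = ((-54 + (1/2)*(-212)) + sqrt(-210*(105 - 210)))/(12239 - 1769) = ((-54 - 106) + sqrt(-210*(-105)))/10470 = (-160 + sqrt(22050))*(1/10470) = (-160 + 105*sqrt(2))*(1/10470) = -16/1047 + 7*sqrt(2)/698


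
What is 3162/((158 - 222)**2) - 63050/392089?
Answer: 490766309/802998272 ≈ 0.61117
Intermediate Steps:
3162/((158 - 222)**2) - 63050/392089 = 3162/((-64)**2) - 63050*1/392089 = 3162/4096 - 63050/392089 = 3162*(1/4096) - 63050/392089 = 1581/2048 - 63050/392089 = 490766309/802998272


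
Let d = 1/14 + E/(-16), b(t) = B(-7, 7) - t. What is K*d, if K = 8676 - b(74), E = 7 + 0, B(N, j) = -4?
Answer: -179457/56 ≈ -3204.6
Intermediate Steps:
b(t) = -4 - t
E = 7
K = 8754 (K = 8676 - (-4 - 1*74) = 8676 - (-4 - 74) = 8676 - 1*(-78) = 8676 + 78 = 8754)
d = -41/112 (d = 1/14 + 7/(-16) = 1*(1/14) + 7*(-1/16) = 1/14 - 7/16 = -41/112 ≈ -0.36607)
K*d = 8754*(-41/112) = -179457/56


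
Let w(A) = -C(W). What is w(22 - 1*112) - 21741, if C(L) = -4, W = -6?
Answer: -21737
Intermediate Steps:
w(A) = 4 (w(A) = -1*(-4) = 4)
w(22 - 1*112) - 21741 = 4 - 21741 = -21737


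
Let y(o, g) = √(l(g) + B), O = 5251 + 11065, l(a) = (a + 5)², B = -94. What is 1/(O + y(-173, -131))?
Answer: 8158/133098037 - √15782/266196074 ≈ 6.0821e-5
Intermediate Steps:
l(a) = (5 + a)²
O = 16316
y(o, g) = √(-94 + (5 + g)²) (y(o, g) = √((5 + g)² - 94) = √(-94 + (5 + g)²))
1/(O + y(-173, -131)) = 1/(16316 + √(-94 + (5 - 131)²)) = 1/(16316 + √(-94 + (-126)²)) = 1/(16316 + √(-94 + 15876)) = 1/(16316 + √15782)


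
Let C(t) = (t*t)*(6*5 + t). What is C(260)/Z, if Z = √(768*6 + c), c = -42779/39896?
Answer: 39208000*√1833201142286/183797989 ≈ 2.8883e+5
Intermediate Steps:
c = -42779/39896 (c = -42779*1/39896 = -42779/39896 ≈ -1.0723)
Z = √1833201142286/19948 (Z = √(768*6 - 42779/39896) = √(4608 - 42779/39896) = √(183797989/39896) = √1833201142286/19948 ≈ 67.874)
C(t) = t²*(30 + t)
C(260)/Z = (260²*(30 + 260))/((√1833201142286/19948)) = (67600*290)*(2*√1833201142286/183797989) = 19604000*(2*√1833201142286/183797989) = 39208000*√1833201142286/183797989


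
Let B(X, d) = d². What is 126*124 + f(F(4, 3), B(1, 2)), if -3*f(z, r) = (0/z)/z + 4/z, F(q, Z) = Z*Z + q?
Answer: 609332/39 ≈ 15624.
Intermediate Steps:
F(q, Z) = q + Z² (F(q, Z) = Z² + q = q + Z²)
f(z, r) = -4/(3*z) (f(z, r) = -((0/z)/z + 4/z)/3 = -(0/z + 4/z)/3 = -(0 + 4/z)/3 = -4/(3*z))
126*124 + f(F(4, 3), B(1, 2)) = 126*124 - 4/(3*(4 + 3²)) = 15624 - 4/(3*(4 + 9)) = 15624 - 4/3/13 = 15624 - 4/3*1/13 = 15624 - 4/39 = 609332/39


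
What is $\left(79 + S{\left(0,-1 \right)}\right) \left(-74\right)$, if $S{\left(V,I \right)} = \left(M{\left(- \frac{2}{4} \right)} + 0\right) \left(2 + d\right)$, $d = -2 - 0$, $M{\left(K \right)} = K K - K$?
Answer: $-5846$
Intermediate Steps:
$M{\left(K \right)} = K^{2} - K$
$d = -2$ ($d = -2 + 0 = -2$)
$S{\left(V,I \right)} = 0$ ($S{\left(V,I \right)} = \left(- \frac{2}{4} \left(-1 - \frac{2}{4}\right) + 0\right) \left(2 - 2\right) = \left(\left(-2\right) \frac{1}{4} \left(-1 - \frac{1}{2}\right) + 0\right) 0 = \left(- \frac{-1 - \frac{1}{2}}{2} + 0\right) 0 = \left(\left(- \frac{1}{2}\right) \left(- \frac{3}{2}\right) + 0\right) 0 = \left(\frac{3}{4} + 0\right) 0 = \frac{3}{4} \cdot 0 = 0$)
$\left(79 + S{\left(0,-1 \right)}\right) \left(-74\right) = \left(79 + 0\right) \left(-74\right) = 79 \left(-74\right) = -5846$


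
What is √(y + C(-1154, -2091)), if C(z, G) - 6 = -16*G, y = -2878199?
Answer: I*√2844737 ≈ 1686.6*I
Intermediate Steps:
C(z, G) = 6 - 16*G
√(y + C(-1154, -2091)) = √(-2878199 + (6 - 16*(-2091))) = √(-2878199 + (6 + 33456)) = √(-2878199 + 33462) = √(-2844737) = I*√2844737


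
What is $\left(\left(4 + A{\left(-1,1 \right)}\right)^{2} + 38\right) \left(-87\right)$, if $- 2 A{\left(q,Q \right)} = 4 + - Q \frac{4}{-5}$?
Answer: $- \frac{88218}{25} \approx -3528.7$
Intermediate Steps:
$A{\left(q,Q \right)} = -2 - \frac{2 Q}{5}$ ($A{\left(q,Q \right)} = - \frac{4 + - Q \frac{4}{-5}}{2} = - \frac{4 + - Q 4 \left(- \frac{1}{5}\right)}{2} = - \frac{4 + - Q \left(- \frac{4}{5}\right)}{2} = - \frac{4 + \frac{4 Q}{5}}{2} = -2 - \frac{2 Q}{5}$)
$\left(\left(4 + A{\left(-1,1 \right)}\right)^{2} + 38\right) \left(-87\right) = \left(\left(4 - \frac{12}{5}\right)^{2} + 38\right) \left(-87\right) = \left(\left(\frac{8}{5}\right)^{2} + 38\right) \left(-87\right) = \left(\frac{64}{25} + 38\right) \left(-87\right) = \frac{1014}{25} \left(-87\right) = - \frac{88218}{25}$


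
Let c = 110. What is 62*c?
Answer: 6820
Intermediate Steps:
62*c = 62*110 = 6820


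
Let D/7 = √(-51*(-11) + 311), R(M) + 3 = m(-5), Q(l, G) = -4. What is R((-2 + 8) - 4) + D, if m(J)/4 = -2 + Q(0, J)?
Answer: -27 + 14*√218 ≈ 179.71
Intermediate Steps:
m(J) = -24 (m(J) = 4*(-2 - 4) = 4*(-6) = -24)
R(M) = -27 (R(M) = -3 - 24 = -27)
D = 14*√218 (D = 7*√(-51*(-11) + 311) = 7*√(561 + 311) = 7*√872 = 7*(2*√218) = 14*√218 ≈ 206.71)
R((-2 + 8) - 4) + D = -27 + 14*√218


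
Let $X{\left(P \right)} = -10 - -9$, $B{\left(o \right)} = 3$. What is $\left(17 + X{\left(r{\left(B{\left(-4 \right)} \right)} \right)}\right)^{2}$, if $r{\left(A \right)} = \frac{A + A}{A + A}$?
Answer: $256$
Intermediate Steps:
$r{\left(A \right)} = 1$ ($r{\left(A \right)} = \frac{2 A}{2 A} = 2 A \frac{1}{2 A} = 1$)
$X{\left(P \right)} = -1$ ($X{\left(P \right)} = -10 + 9 = -1$)
$\left(17 + X{\left(r{\left(B{\left(-4 \right)} \right)} \right)}\right)^{2} = \left(17 - 1\right)^{2} = 16^{2} = 256$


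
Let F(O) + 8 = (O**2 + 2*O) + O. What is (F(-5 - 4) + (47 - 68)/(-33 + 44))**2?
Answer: 235225/121 ≈ 1944.0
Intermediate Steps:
F(O) = -8 + O**2 + 3*O (F(O) = -8 + ((O**2 + 2*O) + O) = -8 + (O**2 + 3*O) = -8 + O**2 + 3*O)
(F(-5 - 4) + (47 - 68)/(-33 + 44))**2 = ((-8 + (-5 - 4)**2 + 3*(-5 - 4)) + (47 - 68)/(-33 + 44))**2 = ((-8 + (-9)**2 + 3*(-9)) - 21/11)**2 = ((-8 + 81 - 27) - 21*1/11)**2 = (46 - 21/11)**2 = (485/11)**2 = 235225/121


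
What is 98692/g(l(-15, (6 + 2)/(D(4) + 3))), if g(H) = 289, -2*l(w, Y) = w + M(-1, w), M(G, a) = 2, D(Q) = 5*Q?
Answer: 98692/289 ≈ 341.49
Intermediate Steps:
l(w, Y) = -1 - w/2 (l(w, Y) = -(w + 2)/2 = -(2 + w)/2 = -1 - w/2)
98692/g(l(-15, (6 + 2)/(D(4) + 3))) = 98692/289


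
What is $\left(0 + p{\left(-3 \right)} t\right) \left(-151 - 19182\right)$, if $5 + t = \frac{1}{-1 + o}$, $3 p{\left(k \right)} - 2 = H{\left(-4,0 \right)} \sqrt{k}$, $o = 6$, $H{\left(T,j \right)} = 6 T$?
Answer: $\frac{309328}{5} - \frac{3711936 i \sqrt{3}}{5} \approx 61866.0 - 1.2859 \cdot 10^{6} i$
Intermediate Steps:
$p{\left(k \right)} = \frac{2}{3} - 8 \sqrt{k}$ ($p{\left(k \right)} = \frac{2}{3} + \frac{6 \left(-4\right) \sqrt{k}}{3} = \frac{2}{3} + \frac{\left(-24\right) \sqrt{k}}{3} = \frac{2}{3} - 8 \sqrt{k}$)
$t = - \frac{24}{5}$ ($t = -5 + \frac{1}{-1 + 6} = -5 + \frac{1}{5} = - \frac{24}{5} \approx -4.8$)
$\left(0 + p{\left(-3 \right)} t\right) \left(-151 - 19182\right) = \left(0 + \left(\frac{2}{3} - 8 \sqrt{-3}\right) \left(- \frac{24}{5}\right)\right) \left(-151 - 19182\right) = \left(0 + \left(\frac{2}{3} - 8 i \sqrt{3}\right) \left(- \frac{24}{5}\right)\right) \left(-151 - 19182\right) = \left(0 + \left(\frac{2}{3} - 8 i \sqrt{3}\right) \left(- \frac{24}{5}\right)\right) \left(-19333\right) = \left(0 - \left(\frac{16}{5} - \frac{192 i \sqrt{3}}{5}\right)\right) \left(-19333\right) = \left(- \frac{16}{5} + \frac{192 i \sqrt{3}}{5}\right) \left(-19333\right) = \frac{309328}{5} - \frac{3711936 i \sqrt{3}}{5}$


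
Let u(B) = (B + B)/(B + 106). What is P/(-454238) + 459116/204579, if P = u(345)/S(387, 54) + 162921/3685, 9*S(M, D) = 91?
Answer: 2867145493344931901/1277636338919410470 ≈ 2.2441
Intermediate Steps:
S(M, D) = 91/9 (S(M, D) = (⅑)*91 = 91/9)
u(B) = 2*B/(106 + B) (u(B) = (2*B)/(106 + B) = 2*B/(106 + B))
P = 609938601/13748735 (P = (2*345/(106 + 345))/(91/9) + 162921/3685 = (2*345/451)*(9/91) + 162921*(1/3685) = (2*345*(1/451))*(9/91) + 14811/335 = (690/451)*(9/91) + 14811/335 = 6210/41041 + 14811/335 = 609938601/13748735 ≈ 44.363)
P/(-454238) + 459116/204579 = (609938601/13748735)/(-454238) + 459116/204579 = (609938601/13748735)*(-1/454238) + 459116*(1/204579) = -609938601/6245197888930 + 459116/204579 = 2867145493344931901/1277636338919410470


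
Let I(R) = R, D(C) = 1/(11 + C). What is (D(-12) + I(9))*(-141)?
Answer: -1128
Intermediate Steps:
(D(-12) + I(9))*(-141) = (1/(11 - 12) + 9)*(-141) = (1/(-1) + 9)*(-141) = (-1 + 9)*(-141) = 8*(-141) = -1128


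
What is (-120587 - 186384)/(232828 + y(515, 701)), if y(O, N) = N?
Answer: -306971/233529 ≈ -1.3145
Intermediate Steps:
(-120587 - 186384)/(232828 + y(515, 701)) = (-120587 - 186384)/(232828 + 701) = -306971/233529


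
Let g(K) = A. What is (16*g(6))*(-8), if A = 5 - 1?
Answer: -512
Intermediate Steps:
A = 4
g(K) = 4
(16*g(6))*(-8) = (16*4)*(-8) = 64*(-8) = -512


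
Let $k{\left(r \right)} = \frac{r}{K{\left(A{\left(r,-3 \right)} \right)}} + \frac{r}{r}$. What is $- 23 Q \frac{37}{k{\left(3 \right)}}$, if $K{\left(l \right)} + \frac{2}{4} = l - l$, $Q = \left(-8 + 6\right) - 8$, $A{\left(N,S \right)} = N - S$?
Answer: $-1702$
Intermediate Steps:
$Q = -10$ ($Q = -2 - 8 = -10$)
$K{\left(l \right)} = - \frac{1}{2}$ ($K{\left(l \right)} = - \frac{1}{2} + \left(l - l\right) = - \frac{1}{2} + 0 = - \frac{1}{2}$)
$k{\left(r \right)} = 1 - 2 r$ ($k{\left(r \right)} = \frac{r}{- \frac{1}{2}} + \frac{r}{r} = r \left(-2\right) + 1 = - 2 r + 1 = 1 - 2 r$)
$- 23 Q \frac{37}{k{\left(3 \right)}} = \left(-23\right) \left(-10\right) \frac{37}{1 - 6} = 230 \frac{37}{1 - 6} = 230 \frac{37}{-5} = 230 \cdot 37 \left(- \frac{1}{5}\right) = 230 \left(- \frac{37}{5}\right) = -1702$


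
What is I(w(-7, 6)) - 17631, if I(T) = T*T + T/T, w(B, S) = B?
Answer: -17581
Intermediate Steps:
I(T) = 1 + T² (I(T) = T² + 1 = 1 + T²)
I(w(-7, 6)) - 17631 = (1 + (-7)²) - 17631 = (1 + 49) - 17631 = 50 - 17631 = -17581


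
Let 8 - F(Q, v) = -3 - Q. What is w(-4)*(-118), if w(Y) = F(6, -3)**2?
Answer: -34102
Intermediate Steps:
F(Q, v) = 11 + Q (F(Q, v) = 8 - (-3 - Q) = 8 + (3 + Q) = 11 + Q)
w(Y) = 289 (w(Y) = (11 + 6)**2 = 17**2 = 289)
w(-4)*(-118) = 289*(-118) = -34102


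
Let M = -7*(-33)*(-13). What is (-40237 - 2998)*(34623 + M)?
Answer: -1367090700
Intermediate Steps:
M = -3003 (M = 231*(-13) = -3003)
(-40237 - 2998)*(34623 + M) = (-40237 - 2998)*(34623 - 3003) = -43235*31620 = -1367090700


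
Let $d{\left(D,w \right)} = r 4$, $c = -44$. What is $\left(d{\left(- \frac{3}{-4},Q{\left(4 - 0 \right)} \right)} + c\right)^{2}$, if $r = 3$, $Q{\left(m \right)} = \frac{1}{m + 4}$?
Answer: $1024$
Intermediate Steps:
$Q{\left(m \right)} = \frac{1}{4 + m}$
$d{\left(D,w \right)} = 12$ ($d{\left(D,w \right)} = 3 \cdot 4 = 12$)
$\left(d{\left(- \frac{3}{-4},Q{\left(4 - 0 \right)} \right)} + c\right)^{2} = \left(12 - 44\right)^{2} = \left(-32\right)^{2} = 1024$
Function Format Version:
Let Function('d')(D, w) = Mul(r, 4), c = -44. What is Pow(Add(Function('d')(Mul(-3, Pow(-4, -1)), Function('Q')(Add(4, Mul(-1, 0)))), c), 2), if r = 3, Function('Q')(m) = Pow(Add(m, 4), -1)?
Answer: 1024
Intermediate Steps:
Function('Q')(m) = Pow(Add(4, m), -1)
Function('d')(D, w) = 12 (Function('d')(D, w) = Mul(3, 4) = 12)
Pow(Add(Function('d')(Mul(-3, Pow(-4, -1)), Function('Q')(Add(4, Mul(-1, 0)))), c), 2) = Pow(Add(12, -44), 2) = Pow(-32, 2) = 1024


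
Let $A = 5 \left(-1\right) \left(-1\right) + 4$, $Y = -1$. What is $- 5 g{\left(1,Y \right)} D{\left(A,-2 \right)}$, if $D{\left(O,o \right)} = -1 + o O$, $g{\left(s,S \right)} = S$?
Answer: $-95$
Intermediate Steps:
$A = 9$ ($A = \left(-5\right) \left(-1\right) + 4 = 5 + 4 = 9$)
$D{\left(O,o \right)} = -1 + O o$
$- 5 g{\left(1,Y \right)} D{\left(A,-2 \right)} = \left(-5\right) \left(-1\right) \left(-1 + 9 \left(-2\right)\right) = 5 \left(-1 - 18\right) = 5 \left(-19\right) = -95$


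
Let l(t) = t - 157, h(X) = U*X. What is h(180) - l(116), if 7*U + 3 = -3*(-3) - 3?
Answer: 827/7 ≈ 118.14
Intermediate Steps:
U = 3/7 (U = -3/7 + (-3*(-3) - 3)/7 = -3/7 + (9 - 3)/7 = -3/7 + (1/7)*6 = -3/7 + 6/7 = 3/7 ≈ 0.42857)
h(X) = 3*X/7
l(t) = -157 + t
h(180) - l(116) = (3/7)*180 - (-157 + 116) = 540/7 - 1*(-41) = 540/7 + 41 = 827/7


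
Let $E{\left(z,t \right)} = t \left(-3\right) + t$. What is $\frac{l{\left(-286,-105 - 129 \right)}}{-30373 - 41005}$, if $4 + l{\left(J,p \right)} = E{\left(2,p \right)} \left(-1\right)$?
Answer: $\frac{236}{35689} \approx 0.0066127$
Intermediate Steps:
$E{\left(z,t \right)} = - 2 t$ ($E{\left(z,t \right)} = - 3 t + t = - 2 t$)
$l{\left(J,p \right)} = -4 + 2 p$ ($l{\left(J,p \right)} = -4 + - 2 p \left(-1\right) = -4 + 2 p$)
$\frac{l{\left(-286,-105 - 129 \right)}}{-30373 - 41005} = \frac{-4 + 2 \left(-105 - 129\right)}{-30373 - 41005} = \frac{-4 + 2 \left(-234\right)}{-71378} = \left(-4 - 468\right) \left(- \frac{1}{71378}\right) = \left(-472\right) \left(- \frac{1}{71378}\right) = \frac{236}{35689}$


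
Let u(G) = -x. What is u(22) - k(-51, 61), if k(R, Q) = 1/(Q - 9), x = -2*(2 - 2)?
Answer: -1/52 ≈ -0.019231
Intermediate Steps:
x = 0 (x = -2*0 = 0)
u(G) = 0 (u(G) = -1*0 = 0)
k(R, Q) = 1/(-9 + Q)
u(22) - k(-51, 61) = 0 - 1/(-9 + 61) = 0 - 1/52 = -1/52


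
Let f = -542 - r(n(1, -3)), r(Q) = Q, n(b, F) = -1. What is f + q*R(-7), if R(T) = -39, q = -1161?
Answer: 44738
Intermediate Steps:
f = -541 (f = -542 - 1*(-1) = -542 + 1 = -541)
f + q*R(-7) = -541 - 1161*(-39) = -541 + 45279 = 44738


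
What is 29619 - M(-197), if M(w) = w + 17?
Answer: 29799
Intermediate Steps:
M(w) = 17 + w
29619 - M(-197) = 29619 - (17 - 197) = 29619 - 1*(-180) = 29619 + 180 = 29799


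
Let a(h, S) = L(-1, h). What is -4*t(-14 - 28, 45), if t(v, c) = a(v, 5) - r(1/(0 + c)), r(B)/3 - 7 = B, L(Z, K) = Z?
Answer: 1324/15 ≈ 88.267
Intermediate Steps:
r(B) = 21 + 3*B
a(h, S) = -1
t(v, c) = -22 - 3/c (t(v, c) = -1 - (21 + 3/(0 + c)) = -1 - (21 + 3/c) = -1 + (-21 - 3/c) = -22 - 3/c)
-4*t(-14 - 28, 45) = -4*(-22 - 3/45) = -4*(-22 - 3*1/45) = -4*(-22 - 1/15) = -4*(-331/15) = 1324/15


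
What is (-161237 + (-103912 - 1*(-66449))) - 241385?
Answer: -440085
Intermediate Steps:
(-161237 + (-103912 - 1*(-66449))) - 241385 = (-161237 + (-103912 + 66449)) - 241385 = (-161237 - 37463) - 241385 = -198700 - 241385 = -440085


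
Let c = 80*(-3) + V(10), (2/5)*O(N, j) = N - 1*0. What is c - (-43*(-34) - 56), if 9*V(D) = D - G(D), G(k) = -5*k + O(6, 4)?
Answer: -1641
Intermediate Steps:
O(N, j) = 5*N/2 (O(N, j) = 5*(N - 1*0)/2 = 5*(N + 0)/2 = 5*N/2)
G(k) = 15 - 5*k (G(k) = -5*k + (5/2)*6 = -5*k + 15 = 15 - 5*k)
V(D) = -5/3 + 2*D/3 (V(D) = (D - (15 - 5*D))/9 = (D + (-15 + 5*D))/9 = (-15 + 6*D)/9 = -5/3 + 2*D/3)
c = -235 (c = 80*(-3) + (-5/3 + (2/3)*10) = -240 + (-5/3 + 20/3) = -240 + 5 = -235)
c - (-43*(-34) - 56) = -235 - (-43*(-34) - 56) = -235 - (1462 - 56) = -235 - 1*1406 = -235 - 1406 = -1641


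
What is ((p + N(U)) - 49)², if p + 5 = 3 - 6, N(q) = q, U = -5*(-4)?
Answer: 1369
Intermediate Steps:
U = 20
p = -8 (p = -5 + (3 - 6) = -5 - 3 = -8)
((p + N(U)) - 49)² = ((-8 + 20) - 49)² = (12 - 49)² = (-37)² = 1369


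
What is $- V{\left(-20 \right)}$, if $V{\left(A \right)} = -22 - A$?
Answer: $2$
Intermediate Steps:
$- V{\left(-20 \right)} = - (-22 - -20) = - (-22 + 20) = \left(-1\right) \left(-2\right) = 2$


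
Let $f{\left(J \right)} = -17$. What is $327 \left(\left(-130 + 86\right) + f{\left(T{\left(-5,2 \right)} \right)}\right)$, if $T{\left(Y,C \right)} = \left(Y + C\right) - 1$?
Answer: $-19947$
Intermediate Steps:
$T{\left(Y,C \right)} = -1 + C + Y$ ($T{\left(Y,C \right)} = \left(C + Y\right) - 1 = -1 + C + Y$)
$327 \left(\left(-130 + 86\right) + f{\left(T{\left(-5,2 \right)} \right)}\right) = 327 \left(\left(-130 + 86\right) - 17\right) = 327 \left(-44 - 17\right) = 327 \left(-61\right) = -19947$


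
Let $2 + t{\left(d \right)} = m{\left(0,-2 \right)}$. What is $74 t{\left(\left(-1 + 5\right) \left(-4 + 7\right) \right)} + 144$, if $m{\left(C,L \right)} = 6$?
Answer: $440$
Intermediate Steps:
$t{\left(d \right)} = 4$ ($t{\left(d \right)} = -2 + 6 = 4$)
$74 t{\left(\left(-1 + 5\right) \left(-4 + 7\right) \right)} + 144 = 74 \cdot 4 + 144 = 296 + 144 = 440$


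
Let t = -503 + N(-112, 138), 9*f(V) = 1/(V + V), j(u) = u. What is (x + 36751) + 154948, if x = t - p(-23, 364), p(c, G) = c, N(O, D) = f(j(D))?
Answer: 474987997/2484 ≈ 1.9122e+5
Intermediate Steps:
f(V) = 1/(18*V) (f(V) = 1/(9*(V + V)) = 1/(9*((2*V))) = (1/(2*V))/9 = 1/(18*V))
N(O, D) = 1/(18*D)
t = -1249451/2484 (t = -503 + (1/18)/138 = -503 + (1/18)*(1/138) = -503 + 1/2484 = -1249451/2484 ≈ -503.00)
x = -1192319/2484 (x = -1249451/2484 - 1*(-23) = -1249451/2484 + 23 = -1192319/2484 ≈ -480.00)
(x + 36751) + 154948 = (-1192319/2484 + 36751) + 154948 = 90097165/2484 + 154948 = 474987997/2484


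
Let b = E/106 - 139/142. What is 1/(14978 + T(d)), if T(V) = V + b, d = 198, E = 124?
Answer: 7526/114216013 ≈ 6.5893e-5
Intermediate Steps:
b = 1437/7526 (b = 124/106 - 139/142 = 124*(1/106) - 139*1/142 = 62/53 - 139/142 = 1437/7526 ≈ 0.19094)
T(V) = 1437/7526 + V (T(V) = V + 1437/7526 = 1437/7526 + V)
1/(14978 + T(d)) = 1/(14978 + (1437/7526 + 198)) = 1/(14978 + 1491585/7526) = 1/(114216013/7526) = 7526/114216013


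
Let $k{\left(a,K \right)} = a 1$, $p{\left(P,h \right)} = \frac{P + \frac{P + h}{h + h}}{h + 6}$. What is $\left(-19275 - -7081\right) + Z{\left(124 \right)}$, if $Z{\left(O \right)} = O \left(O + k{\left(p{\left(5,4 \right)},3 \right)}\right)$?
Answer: $\frac{65159}{20} \approx 3257.9$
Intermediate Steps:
$p{\left(P,h \right)} = \frac{P + \frac{P + h}{2 h}}{6 + h}$
$k{\left(a,K \right)} = a$
$Z{\left(O \right)} = O \left(\frac{49}{80} + O\right)$ ($Z{\left(O \right)} = O \left(O + \frac{5 + 4 + 2 \cdot 5 \cdot 4}{2 \cdot 4 \left(6 + 4\right)}\right) = O \left(O + \frac{1}{2} \cdot \frac{1}{4} \cdot \frac{1}{10} \left(5 + 4 + 40\right)\right) = O \left(O + \frac{1}{2} \cdot \frac{1}{4} \cdot \frac{1}{10} \cdot 49\right) = O \left(O + \frac{49}{80}\right) = O \left(\frac{49}{80} + O\right)$)
$\left(-19275 - -7081\right) + Z{\left(124 \right)} = \left(-19275 - -7081\right) + \frac{1}{80} \cdot 124 \left(49 + 80 \cdot 124\right) = \left(-19275 + 7081\right) + \frac{1}{80} \cdot 124 \left(49 + 9920\right) = -12194 + \frac{1}{80} \cdot 124 \cdot 9969 = -12194 + \frac{309039}{20} = \frac{65159}{20}$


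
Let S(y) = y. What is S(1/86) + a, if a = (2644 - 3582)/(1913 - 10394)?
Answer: 89149/729366 ≈ 0.12223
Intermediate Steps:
a = 938/8481 (a = -938/(-8481) = -938*(-1/8481) = 938/8481 ≈ 0.11060)
S(1/86) + a = 1/86 + 938/8481 = 89149/729366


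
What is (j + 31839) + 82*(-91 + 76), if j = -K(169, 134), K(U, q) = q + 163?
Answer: 30312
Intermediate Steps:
K(U, q) = 163 + q
j = -297 (j = -(163 + 134) = -1*297 = -297)
(j + 31839) + 82*(-91 + 76) = (-297 + 31839) + 82*(-91 + 76) = 31542 + 82*(-15) = 31542 - 1230 = 30312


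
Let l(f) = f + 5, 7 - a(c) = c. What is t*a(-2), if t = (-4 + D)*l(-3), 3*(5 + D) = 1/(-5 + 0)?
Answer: -816/5 ≈ -163.20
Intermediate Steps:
a(c) = 7 - c
l(f) = 5 + f
D = -76/15 (D = -5 + 1/(3*(-5 + 0)) = -5 + (⅓)/(-5) = -5 + (⅓)*(-⅕) = -5 - 1/15 = -76/15 ≈ -5.0667)
t = -272/15 (t = (-4 - 76/15)*(5 - 3) = -136/15*2 = -272/15 ≈ -18.133)
t*a(-2) = -272*(7 - 1*(-2))/15 = -272*(7 + 2)/15 = -272/15*9 = -816/5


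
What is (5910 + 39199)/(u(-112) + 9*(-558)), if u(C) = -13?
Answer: -45109/5035 ≈ -8.9591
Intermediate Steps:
(5910 + 39199)/(u(-112) + 9*(-558)) = (5910 + 39199)/(-13 + 9*(-558)) = 45109/(-13 - 5022) = 45109/(-5035) = 45109*(-1/5035) = -45109/5035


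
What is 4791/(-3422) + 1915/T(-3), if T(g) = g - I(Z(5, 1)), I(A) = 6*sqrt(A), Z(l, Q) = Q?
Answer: -6596249/30798 ≈ -214.18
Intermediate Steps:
T(g) = -6 + g (T(g) = g - 6*sqrt(1) = g - 6 = -6 + g)
4791/(-3422) + 1915/T(-3) = 4791/(-3422) + 1915/(-6 - 3) = 4791*(-1/3422) + 1915/(-9) = -4791/3422 + 1915*(-1/9) = -4791/3422 - 1915/9 = -6596249/30798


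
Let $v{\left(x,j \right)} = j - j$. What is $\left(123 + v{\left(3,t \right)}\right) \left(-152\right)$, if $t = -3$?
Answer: $-18696$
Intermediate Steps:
$v{\left(x,j \right)} = 0$
$\left(123 + v{\left(3,t \right)}\right) \left(-152\right) = \left(123 + 0\right) \left(-152\right) = 123 \left(-152\right) = -18696$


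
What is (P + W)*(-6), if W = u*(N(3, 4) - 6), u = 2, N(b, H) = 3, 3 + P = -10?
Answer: 114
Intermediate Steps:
P = -13 (P = -3 - 10 = -13)
W = -6 (W = 2*(3 - 6) = 2*(-3) = -6)
(P + W)*(-6) = (-13 - 6)*(-6) = -19*(-6) = 114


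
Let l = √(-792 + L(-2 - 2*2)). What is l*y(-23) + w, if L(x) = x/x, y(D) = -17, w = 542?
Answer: 542 - 17*I*√791 ≈ 542.0 - 478.12*I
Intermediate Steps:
L(x) = 1
l = I*√791 (l = √(-792 + 1) = √(-791) = I*√791 ≈ 28.125*I)
l*y(-23) + w = (I*√791)*(-17) + 542 = -17*I*√791 + 542 = 542 - 17*I*√791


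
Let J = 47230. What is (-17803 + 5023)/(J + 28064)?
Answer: -710/4183 ≈ -0.16973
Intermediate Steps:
(-17803 + 5023)/(J + 28064) = (-17803 + 5023)/(47230 + 28064) = -12780/75294 = -12780*1/75294 = -710/4183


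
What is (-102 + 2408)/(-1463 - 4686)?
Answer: -2306/6149 ≈ -0.37502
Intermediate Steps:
(-102 + 2408)/(-1463 - 4686) = 2306/(-6149) = 2306*(-1/6149) = -2306/6149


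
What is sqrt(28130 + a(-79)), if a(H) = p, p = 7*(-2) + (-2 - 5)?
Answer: sqrt(28109) ≈ 167.66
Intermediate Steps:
p = -21 (p = -14 - 7 = -21)
a(H) = -21
sqrt(28130 + a(-79)) = sqrt(28130 - 21) = sqrt(28109)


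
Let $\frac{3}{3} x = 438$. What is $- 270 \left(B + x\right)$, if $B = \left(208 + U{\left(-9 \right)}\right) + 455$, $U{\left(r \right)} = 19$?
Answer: $-302400$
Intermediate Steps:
$x = 438$
$B = 682$ ($B = \left(208 + 19\right) + 455 = 227 + 455 = 682$)
$- 270 \left(B + x\right) = - 270 \left(682 + 438\right) = \left(-270\right) 1120 = -302400$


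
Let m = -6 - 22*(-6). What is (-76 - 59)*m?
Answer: -17010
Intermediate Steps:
m = 126 (m = -6 + 132 = 126)
(-76 - 59)*m = (-76 - 59)*126 = -135*126 = -17010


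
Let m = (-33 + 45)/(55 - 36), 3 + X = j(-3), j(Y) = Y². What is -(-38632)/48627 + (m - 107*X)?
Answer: -591834614/923913 ≈ -640.57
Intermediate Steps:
X = 6 (X = -3 + (-3)² = -3 + 9 = 6)
m = 12/19 ≈ 0.63158
-(-38632)/48627 + (m - 107*X) = -(-38632)/48627 + (12/19 - 107*6) = -(-38632)/48627 + (12/19 - 642) = -1*(-38632/48627) - 12186/19 = 38632/48627 - 12186/19 = -591834614/923913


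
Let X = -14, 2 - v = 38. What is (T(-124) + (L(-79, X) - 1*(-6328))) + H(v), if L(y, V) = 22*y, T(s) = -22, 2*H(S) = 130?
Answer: 4633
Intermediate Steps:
v = -36 (v = 2 - 1*38 = 2 - 38 = -36)
H(S) = 65 (H(S) = (1/2)*130 = 65)
(T(-124) + (L(-79, X) - 1*(-6328))) + H(v) = (-22 + (22*(-79) - 1*(-6328))) + 65 = (-22 + (-1738 + 6328)) + 65 = (-22 + 4590) + 65 = 4568 + 65 = 4633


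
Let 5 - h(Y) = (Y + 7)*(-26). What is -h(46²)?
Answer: -55203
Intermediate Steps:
h(Y) = 187 + 26*Y (h(Y) = 5 - (Y + 7)*(-26) = 5 - (7 + Y)*(-26) = 5 - (-182 - 26*Y) = 5 + (182 + 26*Y) = 187 + 26*Y)
-h(46²) = -(187 + 26*46²) = -(187 + 26*2116) = -(187 + 55016) = -1*55203 = -55203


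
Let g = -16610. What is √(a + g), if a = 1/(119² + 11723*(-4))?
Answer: 3*I*√1977177556549/32731 ≈ 128.88*I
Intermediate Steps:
a = -1/32731 (a = 1/(14161 - 46892) = 1/(-32731) = -1/32731 ≈ -3.0552e-5)
√(a + g) = √(-1/32731 - 16610) = √(-543661911/32731) = 3*I*√1977177556549/32731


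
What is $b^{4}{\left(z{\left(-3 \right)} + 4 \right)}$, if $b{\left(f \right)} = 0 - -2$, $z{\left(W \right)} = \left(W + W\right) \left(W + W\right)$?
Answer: $16$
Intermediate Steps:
$z{\left(W \right)} = 4 W^{2}$ ($z{\left(W \right)} = 2 W 2 W = 4 W^{2}$)
$b{\left(f \right)} = 2$ ($b{\left(f \right)} = 0 + 2 = 2$)
$b^{4}{\left(z{\left(-3 \right)} + 4 \right)} = 2^{4} = 16$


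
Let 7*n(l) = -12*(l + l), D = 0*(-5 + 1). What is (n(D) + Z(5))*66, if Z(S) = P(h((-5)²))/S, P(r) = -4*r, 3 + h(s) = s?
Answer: -5808/5 ≈ -1161.6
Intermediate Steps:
h(s) = -3 + s
D = 0 (D = 0*(-4) = 0)
n(l) = -24*l/7 (n(l) = (-12*(l + l))/7 = (-24*l)/7 = -24*l/7)
Z(S) = -88/S (Z(S) = (-4*(-3 + (-5)²))/S = (-4*(-3 + 25))/S = (-4*22)/S = -88/S)
(n(D) + Z(5))*66 = (-24/7*0 - 88/5)*66 = (0 - 88*⅕)*66 = (0 - 88/5)*66 = -88/5*66 = -5808/5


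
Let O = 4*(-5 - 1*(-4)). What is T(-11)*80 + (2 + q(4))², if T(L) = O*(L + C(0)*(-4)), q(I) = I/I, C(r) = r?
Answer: 3529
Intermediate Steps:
O = -4 (O = 4*(-5 + 4) = 4*(-1) = -4)
q(I) = 1
T(L) = -4*L (T(L) = -4*(L + 0*(-4)) = -4*(L + 0) = -4*L)
T(-11)*80 + (2 + q(4))² = -4*(-11)*80 + (2 + 1)² = 44*80 + 3² = 3520 + 9 = 3529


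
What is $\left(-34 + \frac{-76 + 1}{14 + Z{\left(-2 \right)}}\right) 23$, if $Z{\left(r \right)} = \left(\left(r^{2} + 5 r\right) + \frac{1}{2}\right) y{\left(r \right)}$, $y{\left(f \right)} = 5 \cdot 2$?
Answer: $- \frac{30337}{41} \approx -739.93$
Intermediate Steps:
$y{\left(f \right)} = 10$
$Z{\left(r \right)} = 5 + 10 r^{2} + 50 r$ ($Z{\left(r \right)} = \left(\left(r^{2} + 5 r\right) + \frac{1}{2}\right) 10 = \left(\frac{1}{2} + r^{2} + 5 r\right) 10 = 5 + 10 r^{2} + 50 r$)
$\left(-34 + \frac{-76 + 1}{14 + Z{\left(-2 \right)}}\right) 23 = \left(-34 + \frac{-76 + 1}{14 + \left(5 + 10 \left(-2\right)^{2} + 50 \left(-2\right)\right)}\right) 23 = \left(-34 - \frac{75}{14 + \left(5 + 10 \cdot 4 - 100\right)}\right) 23 = \left(-34 - \frac{75}{14 + \left(5 + 40 - 100\right)}\right) 23 = \left(-34 - \frac{75}{14 - 55}\right) 23 = \left(-34 - \frac{75}{-41}\right) 23 = \left(-34 - - \frac{75}{41}\right) 23 = \left(-34 + \frac{75}{41}\right) 23 = \left(- \frac{1319}{41}\right) 23 = - \frac{30337}{41}$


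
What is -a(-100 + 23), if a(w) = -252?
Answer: 252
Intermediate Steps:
-a(-100 + 23) = -1*(-252) = 252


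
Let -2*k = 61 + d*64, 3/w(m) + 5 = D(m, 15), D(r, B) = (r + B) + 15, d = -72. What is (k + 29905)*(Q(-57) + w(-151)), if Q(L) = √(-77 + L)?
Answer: -64357/84 + 64357*I*√134/2 ≈ -766.15 + 3.7249e+5*I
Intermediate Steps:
D(r, B) = 15 + B + r (D(r, B) = (B + r) + 15 = 15 + B + r)
w(m) = 3/(25 + m) (w(m) = 3/(-5 + (15 + 15 + m)) = 3/(-5 + (30 + m)) = 3/(25 + m))
k = 4547/2 (k = -(61 - 72*64)/2 = -(61 - 4608)/2 = -½*(-4547) = 4547/2 ≈ 2273.5)
(k + 29905)*(Q(-57) + w(-151)) = (4547/2 + 29905)*(√(-77 - 57) + 3/(25 - 151)) = 64357*(√(-134) + 3/(-126))/2 = 64357*(I*√134 + 3*(-1/126))/2 = 64357*(I*√134 - 1/42)/2 = 64357*(-1/42 + I*√134)/2 = -64357/84 + 64357*I*√134/2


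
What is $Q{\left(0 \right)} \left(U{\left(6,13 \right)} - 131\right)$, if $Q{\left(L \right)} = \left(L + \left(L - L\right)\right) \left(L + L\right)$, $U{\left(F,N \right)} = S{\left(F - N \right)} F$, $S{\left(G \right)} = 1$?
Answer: $0$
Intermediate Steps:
$U{\left(F,N \right)} = F$ ($U{\left(F,N \right)} = 1 F = F$)
$Q{\left(L \right)} = 2 L^{2}$ ($Q{\left(L \right)} = \left(L + 0\right) 2 L = L 2 L = 2 L^{2}$)
$Q{\left(0 \right)} \left(U{\left(6,13 \right)} - 131\right) = 2 \cdot 0^{2} \left(6 - 131\right) = 2 \cdot 0 \left(-125\right) = 0 \left(-125\right) = 0$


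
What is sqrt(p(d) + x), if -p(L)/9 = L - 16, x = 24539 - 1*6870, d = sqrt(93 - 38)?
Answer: sqrt(17813 - 9*sqrt(55)) ≈ 133.22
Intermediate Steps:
d = sqrt(55) ≈ 7.4162
x = 17669 (x = 24539 - 6870 = 17669)
p(L) = 144 - 9*L (p(L) = -9*(L - 16) = -9*(-16 + L) = 144 - 9*L)
sqrt(p(d) + x) = sqrt((144 - 9*sqrt(55)) + 17669) = sqrt(17813 - 9*sqrt(55))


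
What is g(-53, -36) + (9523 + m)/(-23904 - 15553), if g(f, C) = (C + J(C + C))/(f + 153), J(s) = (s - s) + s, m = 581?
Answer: -1317939/986425 ≈ -1.3361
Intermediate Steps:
J(s) = s (J(s) = 0 + s = s)
g(f, C) = 3*C/(153 + f) (g(f, C) = (C + (C + C))/(f + 153) = (C + 2*C)/(153 + f) = (3*C)/(153 + f) = 3*C/(153 + f))
g(-53, -36) + (9523 + m)/(-23904 - 15553) = 3*(-36)/(153 - 53) + (9523 + 581)/(-23904 - 15553) = 3*(-36)/100 + 10104/(-39457) = 3*(-36)*(1/100) + 10104*(-1/39457) = -27/25 - 10104/39457 = -1317939/986425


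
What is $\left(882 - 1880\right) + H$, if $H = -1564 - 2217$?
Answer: $-4779$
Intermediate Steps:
$H = -3781$ ($H = -1564 - 2217 = -3781$)
$\left(882 - 1880\right) + H = \left(882 - 1880\right) - 3781 = -998 - 3781 = -4779$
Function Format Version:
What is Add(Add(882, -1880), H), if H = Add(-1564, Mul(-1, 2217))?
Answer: -4779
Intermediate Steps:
H = -3781 (H = Add(-1564, -2217) = -3781)
Add(Add(882, -1880), H) = Add(Add(882, -1880), -3781) = Add(-998, -3781) = -4779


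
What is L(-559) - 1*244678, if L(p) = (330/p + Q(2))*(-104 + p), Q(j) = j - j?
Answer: -10504324/43 ≈ -2.4429e+5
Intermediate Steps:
Q(j) = 0
L(p) = 330*(-104 + p)/p (L(p) = (330/p + 0)*(-104 + p) = (330/p)*(-104 + p) = 330*(-104 + p)/p)
L(-559) - 1*244678 = (330 - 34320/(-559)) - 1*244678 = (330 - 34320*(-1/559)) - 244678 = (330 + 2640/43) - 244678 = 16830/43 - 244678 = -10504324/43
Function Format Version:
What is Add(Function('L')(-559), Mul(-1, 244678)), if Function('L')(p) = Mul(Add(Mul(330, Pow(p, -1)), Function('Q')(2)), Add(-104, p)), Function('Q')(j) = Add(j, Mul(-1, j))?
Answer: Rational(-10504324, 43) ≈ -2.4429e+5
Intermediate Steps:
Function('Q')(j) = 0
Function('L')(p) = Mul(330, Pow(p, -1), Add(-104, p)) (Function('L')(p) = Mul(Add(Mul(330, Pow(p, -1)), 0), Add(-104, p)) = Mul(Mul(330, Pow(p, -1)), Add(-104, p)) = Mul(330, Pow(p, -1), Add(-104, p)))
Add(Function('L')(-559), Mul(-1, 244678)) = Add(Add(330, Mul(-34320, Pow(-559, -1))), Mul(-1, 244678)) = Add(Add(330, Mul(-34320, Rational(-1, 559))), -244678) = Add(Add(330, Rational(2640, 43)), -244678) = Add(Rational(16830, 43), -244678) = Rational(-10504324, 43)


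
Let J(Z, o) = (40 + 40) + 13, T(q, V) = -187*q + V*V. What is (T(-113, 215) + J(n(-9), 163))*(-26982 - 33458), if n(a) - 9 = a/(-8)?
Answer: -4076617560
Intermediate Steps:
T(q, V) = V² - 187*q (T(q, V) = -187*q + V² = V² - 187*q)
n(a) = 9 - a/8 (n(a) = 9 + a/(-8) = 9 + a*(-⅛) = 9 - a/8)
J(Z, o) = 93 (J(Z, o) = 80 + 13 = 93)
(T(-113, 215) + J(n(-9), 163))*(-26982 - 33458) = ((215² - 187*(-113)) + 93)*(-26982 - 33458) = ((46225 + 21131) + 93)*(-60440) = (67356 + 93)*(-60440) = 67449*(-60440) = -4076617560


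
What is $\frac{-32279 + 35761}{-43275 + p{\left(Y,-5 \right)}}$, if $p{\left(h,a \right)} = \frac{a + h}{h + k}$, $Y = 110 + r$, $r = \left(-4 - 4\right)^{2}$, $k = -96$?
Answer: $- \frac{20892}{259637} \approx -0.080466$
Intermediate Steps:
$r = 64$ ($r = \left(-8\right)^{2} = 64$)
$Y = 174$ ($Y = 110 + 64 = 174$)
$p{\left(h,a \right)} = \frac{a + h}{-96 + h}$ ($p{\left(h,a \right)} = \frac{a + h}{h - 96} = \frac{a + h}{-96 + h}$)
$\frac{-32279 + 35761}{-43275 + p{\left(Y,-5 \right)}} = \frac{-32279 + 35761}{-43275 + \frac{-5 + 174}{-96 + 174}} = \frac{3482}{-43275 + \frac{1}{78} \cdot 169} = \frac{3482}{-43275 + \frac{13}{6}} = \frac{3482}{- \frac{259637}{6}} = 3482 \left(- \frac{6}{259637}\right) = - \frac{20892}{259637}$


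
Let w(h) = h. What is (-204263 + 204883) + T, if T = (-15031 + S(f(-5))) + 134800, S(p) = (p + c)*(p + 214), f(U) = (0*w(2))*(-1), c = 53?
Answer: 131731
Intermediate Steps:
f(U) = 0 (f(U) = (0*2)*(-1) = 0*(-1) = 0)
S(p) = (53 + p)*(214 + p) (S(p) = (p + 53)*(p + 214) = (53 + p)*(214 + p))
T = 131111 (T = (-15031 + (11342 + 0**2 + 267*0)) + 134800 = (-15031 + (11342 + 0 + 0)) + 134800 = (-15031 + 11342) + 134800 = -3689 + 134800 = 131111)
(-204263 + 204883) + T = (-204263 + 204883) + 131111 = 620 + 131111 = 131731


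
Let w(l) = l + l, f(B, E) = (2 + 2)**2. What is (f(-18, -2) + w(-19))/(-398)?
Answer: 11/199 ≈ 0.055276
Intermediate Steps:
f(B, E) = 16 (f(B, E) = 4**2 = 16)
w(l) = 2*l
(f(-18, -2) + w(-19))/(-398) = (16 + 2*(-19))/(-398) = -(16 - 38)/398 = -1/398*(-22) = 11/199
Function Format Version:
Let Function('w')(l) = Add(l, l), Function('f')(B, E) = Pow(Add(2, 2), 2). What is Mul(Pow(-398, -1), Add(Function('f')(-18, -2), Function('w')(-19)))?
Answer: Rational(11, 199) ≈ 0.055276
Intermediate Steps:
Function('f')(B, E) = 16 (Function('f')(B, E) = Pow(4, 2) = 16)
Function('w')(l) = Mul(2, l)
Mul(Pow(-398, -1), Add(Function('f')(-18, -2), Function('w')(-19))) = Mul(Pow(-398, -1), Add(16, Mul(2, -19))) = Mul(Rational(-1, 398), Add(16, -38)) = Mul(Rational(-1, 398), -22) = Rational(11, 199)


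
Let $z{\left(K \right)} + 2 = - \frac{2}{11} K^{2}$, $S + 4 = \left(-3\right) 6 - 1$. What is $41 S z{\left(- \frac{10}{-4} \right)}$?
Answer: $\frac{65067}{22} \approx 2957.6$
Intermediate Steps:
$S = -23$ ($S = -4 - 19 = -23$)
$z{\left(K \right)} = -2 - \frac{2 K^{2}}{11}$ ($z{\left(K \right)} = -2 + - \frac{2}{11} K^{2} = -2 + \left(-2\right) \frac{1}{11} K^{2} = -2 - \frac{2 K^{2}}{11}$)
$41 S z{\left(- \frac{10}{-4} \right)} = 41 \left(-23\right) \left(-2 - \frac{2 \left(- \frac{10}{-4}\right)^{2}}{11}\right) = - 943 \left(-2 - \frac{2 \left(\left(-10\right) \left(- \frac{1}{4}\right)\right)^{2}}{11}\right) = - 943 \left(-2 - \frac{2 \left(\frac{5}{2}\right)^{2}}{11}\right) = - 943 \left(-2 - \frac{25}{22}\right) = \left(-943\right) \left(- \frac{69}{22}\right) = \frac{65067}{22}$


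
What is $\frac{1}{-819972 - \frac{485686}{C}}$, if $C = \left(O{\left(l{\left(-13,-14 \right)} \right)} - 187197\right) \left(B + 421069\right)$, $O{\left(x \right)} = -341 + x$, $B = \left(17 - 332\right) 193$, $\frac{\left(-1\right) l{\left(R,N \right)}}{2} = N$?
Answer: $- \frac{33777488870}{27696595103468797} \approx -1.2196 \cdot 10^{-6}$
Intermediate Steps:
$l{\left(R,N \right)} = - 2 N$
$B = -60795$ ($B = \left(-315\right) 193 = -60795$)
$C = -67554977740$ ($C = \left(\left(-341 - -28\right) - 187197\right) \left(-60795 + 421069\right) = \left(\left(-341 + 28\right) - 187197\right) 360274 = \left(-313 - 187197\right) 360274 = \left(-187510\right) 360274 = -67554977740$)
$\frac{1}{-819972 - \frac{485686}{C}} = \frac{1}{-819972 - \frac{485686}{-67554977740}} = \frac{1}{-819972 - - \frac{242843}{33777488870}} = \frac{1}{-819972 + \frac{242843}{33777488870}} = \frac{1}{- \frac{27696595103468797}{33777488870}} = - \frac{33777488870}{27696595103468797}$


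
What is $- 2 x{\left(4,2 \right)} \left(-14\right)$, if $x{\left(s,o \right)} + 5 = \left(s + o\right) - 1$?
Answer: $0$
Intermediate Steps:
$x{\left(s,o \right)} = -6 + o + s$ ($x{\left(s,o \right)} = -5 - \left(1 - o - s\right) = -5 + \left(-1 + o + s\right) = -6 + o + s$)
$- 2 x{\left(4,2 \right)} \left(-14\right) = - 2 \left(-6 + 2 + 4\right) \left(-14\right) = \left(-2\right) 0 \left(-14\right) = 0 \left(-14\right) = 0$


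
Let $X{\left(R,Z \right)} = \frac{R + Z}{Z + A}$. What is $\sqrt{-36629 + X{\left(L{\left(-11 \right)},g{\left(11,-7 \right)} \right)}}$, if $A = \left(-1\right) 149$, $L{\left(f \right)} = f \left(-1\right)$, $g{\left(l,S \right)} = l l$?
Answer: $\frac{2 i \sqrt{448763}}{7} \approx 191.4 i$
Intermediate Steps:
$g{\left(l,S \right)} = l^{2}$
$L{\left(f \right)} = - f$
$A = -149$
$X{\left(R,Z \right)} = \frac{R + Z}{-149 + Z}$ ($X{\left(R,Z \right)} = \frac{R + Z}{Z - 149} = \frac{R + Z}{-149 + Z}$)
$\sqrt{-36629 + X{\left(L{\left(-11 \right)},g{\left(11,-7 \right)} \right)}} = \sqrt{-36629 + \frac{\left(-1\right) \left(-11\right) + 11^{2}}{-149 + 11^{2}}} = \sqrt{-36629 + \frac{11 + 121}{-149 + 121}} = \sqrt{-36629 + \frac{1}{-28} \cdot 132} = \sqrt{-36629 - \frac{33}{7}} = \sqrt{- \frac{256436}{7}} = \frac{2 i \sqrt{448763}}{7}$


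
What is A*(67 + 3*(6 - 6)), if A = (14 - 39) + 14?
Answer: -737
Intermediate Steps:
A = -11 (A = -25 + 14 = -11)
A*(67 + 3*(6 - 6)) = -11*(67 + 3*(6 - 6)) = -11*(67 + 3*0) = -11*(67 + 0) = -11*67 = -737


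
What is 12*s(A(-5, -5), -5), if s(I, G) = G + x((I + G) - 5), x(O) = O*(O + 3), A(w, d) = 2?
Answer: 420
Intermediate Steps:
x(O) = O*(3 + O)
s(I, G) = G + (-5 + G + I)*(-2 + G + I) (s(I, G) = G + ((I + G) - 5)*(3 + ((I + G) - 5)) = G + ((G + I) - 5)*(3 + ((G + I) - 5)) = G + (-5 + G + I)*(3 + (-5 + G + I)) = G + (-5 + G + I)*(-2 + G + I))
12*s(A(-5, -5), -5) = 12*(-5 + (-5 - 5 + 2)*(-2 - 5 + 2)) = 12*(-5 - 8*(-5)) = 12*(-5 + 40) = 12*35 = 420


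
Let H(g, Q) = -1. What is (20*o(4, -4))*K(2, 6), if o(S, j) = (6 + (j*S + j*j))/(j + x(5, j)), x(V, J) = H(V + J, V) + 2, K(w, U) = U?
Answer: -240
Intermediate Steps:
x(V, J) = 1 (x(V, J) = -1 + 2 = 1)
o(S, j) = (6 + j² + S*j)/(1 + j) (o(S, j) = (6 + (j*S + j*j))/(j + 1) = (6 + (S*j + j²))/(1 + j) = (6 + (j² + S*j))/(1 + j) = (6 + j² + S*j)/(1 + j))
(20*o(4, -4))*K(2, 6) = (20*((6 + (-4)² + 4*(-4))/(1 - 4)))*6 = (20*((6 + 16 - 16)/(-3)))*6 = (20*(-⅓*6))*6 = (20*(-2))*6 = -40*6 = -240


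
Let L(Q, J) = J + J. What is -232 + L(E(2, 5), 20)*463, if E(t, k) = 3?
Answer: 18288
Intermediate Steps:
L(Q, J) = 2*J
-232 + L(E(2, 5), 20)*463 = -232 + (2*20)*463 = -232 + 40*463 = -232 + 18520 = 18288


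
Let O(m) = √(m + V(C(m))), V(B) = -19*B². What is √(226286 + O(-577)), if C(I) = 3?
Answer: √(226286 + 2*I*√187) ≈ 475.7 + 0.029*I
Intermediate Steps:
O(m) = √(-171 + m) (O(m) = √(m - 19*3²) = √(m - 19*9) = √(m - 171) = √(-171 + m))
√(226286 + O(-577)) = √(226286 + √(-171 - 577)) = √(226286 + √(-748)) = √(226286 + 2*I*√187)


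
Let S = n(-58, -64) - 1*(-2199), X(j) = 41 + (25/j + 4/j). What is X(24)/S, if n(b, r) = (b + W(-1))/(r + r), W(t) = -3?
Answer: 16208/844599 ≈ 0.019190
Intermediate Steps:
n(b, r) = (-3 + b)/(2*r) (n(b, r) = (b - 3)/(r + r) = (-3 + b)/((2*r)) = (-3 + b)*(1/(2*r)) = (-3 + b)/(2*r))
X(j) = 41 + 29/j
S = 281533/128 (S = (½)*(-3 - 58)/(-64) - 1*(-2199) = (½)*(-1/64)*(-61) + 2199 = 61/128 + 2199 = 281533/128 ≈ 2199.5)
X(24)/S = (41 + 29/24)/(281533/128) = (41 + 29*(1/24))*(128/281533) = (41 + 29/24)*(128/281533) = (1013/24)*(128/281533) = 16208/844599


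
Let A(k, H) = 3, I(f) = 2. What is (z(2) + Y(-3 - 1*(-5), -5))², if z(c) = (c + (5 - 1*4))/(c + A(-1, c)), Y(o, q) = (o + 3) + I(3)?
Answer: 1444/25 ≈ 57.760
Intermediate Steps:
Y(o, q) = 5 + o (Y(o, q) = (o + 3) + 2 = (3 + o) + 2 = 5 + o)
z(c) = (1 + c)/(3 + c) (z(c) = (c + (5 - 1*4))/(c + 3) = (c + (5 - 4))/(3 + c) = (c + 1)/(3 + c) = (1 + c)/(3 + c))
(z(2) + Y(-3 - 1*(-5), -5))² = ((1 + 2)/(3 + 2) + (5 + (-3 - 1*(-5))))² = (3/5 + (5 + (-3 + 5)))² = ((⅕)*3 + (5 + 2))² = (⅗ + 7)² = (38/5)² = 1444/25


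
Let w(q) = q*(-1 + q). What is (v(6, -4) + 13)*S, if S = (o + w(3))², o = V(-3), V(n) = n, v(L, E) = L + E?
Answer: 135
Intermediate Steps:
v(L, E) = E + L
o = -3
S = 9 (S = (-3 + 3*(-1 + 3))² = (-3 + 3*2)² = (-3 + 6)² = 3² = 9)
(v(6, -4) + 13)*S = ((-4 + 6) + 13)*9 = (2 + 13)*9 = 15*9 = 135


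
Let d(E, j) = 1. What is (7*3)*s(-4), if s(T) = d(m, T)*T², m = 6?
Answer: 336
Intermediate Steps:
s(T) = T² (s(T) = 1*T² = T²)
(7*3)*s(-4) = (7*3)*(-4)² = 21*16 = 336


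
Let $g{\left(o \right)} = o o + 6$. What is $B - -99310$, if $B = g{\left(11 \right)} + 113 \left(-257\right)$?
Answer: $70396$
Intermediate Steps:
$g{\left(o \right)} = 6 + o^{2}$ ($g{\left(o \right)} = o^{2} + 6 = 6 + o^{2}$)
$B = -28914$ ($B = \left(6 + 11^{2}\right) + 113 \left(-257\right) = \left(6 + 121\right) - 29041 = 127 - 29041 = -28914$)
$B - -99310 = -28914 - -99310 = -28914 + 99310 = 70396$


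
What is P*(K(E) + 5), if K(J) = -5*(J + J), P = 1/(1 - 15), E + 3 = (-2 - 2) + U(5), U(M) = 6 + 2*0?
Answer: -15/14 ≈ -1.0714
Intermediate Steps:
U(M) = 6 (U(M) = 6 + 0 = 6)
E = -1 (E = -3 + ((-2 - 2) + 6) = -3 + (-4 + 6) = -3 + 2 = -1)
P = -1/14 (P = 1/(-14) = -1/14 ≈ -0.071429)
K(J) = -10*J
P*(K(E) + 5) = -(-10*(-1) + 5)/14 = -(10 + 5)/14 = -1/14*15 = -15/14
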